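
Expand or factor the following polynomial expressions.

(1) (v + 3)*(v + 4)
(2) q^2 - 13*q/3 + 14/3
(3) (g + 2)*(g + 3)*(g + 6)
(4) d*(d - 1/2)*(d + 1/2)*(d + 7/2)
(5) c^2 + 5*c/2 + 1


(1) = v^2 + 7*v + 12
(2) = (q - 7/3)*(q - 2)
(3) = g^3 + 11*g^2 + 36*g + 36
(4) = d^4 + 7*d^3/2 - d^2/4 - 7*d/8
(5) = (c + 1/2)*(c + 2)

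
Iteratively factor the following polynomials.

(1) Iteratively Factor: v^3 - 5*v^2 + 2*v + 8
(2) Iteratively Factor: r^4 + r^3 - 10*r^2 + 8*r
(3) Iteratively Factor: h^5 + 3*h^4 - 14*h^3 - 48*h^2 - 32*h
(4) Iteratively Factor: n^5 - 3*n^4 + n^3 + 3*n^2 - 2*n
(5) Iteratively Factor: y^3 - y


(1) = (v - 2)*(v^2 - 3*v - 4) = (v - 2)*(v + 1)*(v - 4)
(2) = (r - 1)*(r^3 + 2*r^2 - 8*r) = (r - 1)*(r + 4)*(r^2 - 2*r) = r*(r - 1)*(r + 4)*(r - 2)
(3) = (h + 4)*(h^4 - h^3 - 10*h^2 - 8*h) = (h + 1)*(h + 4)*(h^3 - 2*h^2 - 8*h) = (h + 1)*(h + 2)*(h + 4)*(h^2 - 4*h) = (h - 4)*(h + 1)*(h + 2)*(h + 4)*(h)
(4) = (n - 2)*(n^4 - n^3 - n^2 + n) = (n - 2)*(n - 1)*(n^3 - n) = (n - 2)*(n - 1)*(n + 1)*(n^2 - n) = (n - 2)*(n - 1)^2*(n + 1)*(n)
(5) = (y + 1)*(y^2 - y) = (y - 1)*(y + 1)*(y)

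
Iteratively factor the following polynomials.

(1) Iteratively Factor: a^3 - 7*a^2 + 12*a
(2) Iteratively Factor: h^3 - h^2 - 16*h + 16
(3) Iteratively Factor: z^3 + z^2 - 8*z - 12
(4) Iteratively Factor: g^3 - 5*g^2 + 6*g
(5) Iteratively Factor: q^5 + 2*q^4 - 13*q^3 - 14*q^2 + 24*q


(1) = (a)*(a^2 - 7*a + 12) = a*(a - 4)*(a - 3)
(2) = (h + 4)*(h^2 - 5*h + 4) = (h - 1)*(h + 4)*(h - 4)
(3) = (z + 2)*(z^2 - z - 6) = (z + 2)^2*(z - 3)
(4) = (g - 2)*(g^2 - 3*g) = g*(g - 2)*(g - 3)
(5) = (q + 2)*(q^4 - 13*q^2 + 12*q) = (q - 3)*(q + 2)*(q^3 + 3*q^2 - 4*q) = (q - 3)*(q - 1)*(q + 2)*(q^2 + 4*q) = q*(q - 3)*(q - 1)*(q + 2)*(q + 4)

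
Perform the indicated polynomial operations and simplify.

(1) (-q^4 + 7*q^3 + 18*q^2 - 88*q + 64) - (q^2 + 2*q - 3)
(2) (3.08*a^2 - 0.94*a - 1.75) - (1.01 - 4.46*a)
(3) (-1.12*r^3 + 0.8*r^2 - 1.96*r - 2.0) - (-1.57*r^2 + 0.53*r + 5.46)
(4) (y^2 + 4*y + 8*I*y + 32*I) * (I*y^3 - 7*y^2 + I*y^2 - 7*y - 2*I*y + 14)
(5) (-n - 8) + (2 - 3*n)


(1) = -q^4 + 7*q^3 + 17*q^2 - 90*q + 67
(2) = 3.08*a^2 + 3.52*a - 2.76
(3) = -1.12*r^3 + 2.37*r^2 - 2.49*r - 7.46
(4) = I*y^5 - 15*y^4 + 5*I*y^4 - 75*y^3 - 54*I*y^3 - 30*y^2 - 288*I*y^2 + 120*y - 112*I*y + 448*I
(5) = -4*n - 6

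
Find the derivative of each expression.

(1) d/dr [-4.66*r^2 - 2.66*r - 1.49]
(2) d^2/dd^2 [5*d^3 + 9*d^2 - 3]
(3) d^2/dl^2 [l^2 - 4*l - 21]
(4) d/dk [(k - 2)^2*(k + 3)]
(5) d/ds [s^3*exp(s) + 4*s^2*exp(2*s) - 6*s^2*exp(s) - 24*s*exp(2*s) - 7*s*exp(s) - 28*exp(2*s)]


(1) = -9.32*r - 2.66
(2) = 30*d + 18
(3) = 2
(4) = (k - 2)*(3*k + 4)
(5) = (s^3 + 8*s^2*exp(s) - 3*s^2 - 40*s*exp(s) - 19*s - 80*exp(s) - 7)*exp(s)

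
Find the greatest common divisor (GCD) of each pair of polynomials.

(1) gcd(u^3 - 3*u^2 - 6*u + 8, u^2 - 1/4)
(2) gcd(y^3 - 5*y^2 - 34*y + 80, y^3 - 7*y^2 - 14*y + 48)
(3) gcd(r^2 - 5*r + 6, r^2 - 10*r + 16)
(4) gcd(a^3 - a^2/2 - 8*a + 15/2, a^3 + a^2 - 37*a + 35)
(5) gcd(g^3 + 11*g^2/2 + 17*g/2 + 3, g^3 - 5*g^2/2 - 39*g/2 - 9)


(1) = gcd((u - 4)*(u - 1)*(u + 2), (u - 1/2)*(u + 1/2)) = 1
(2) = y^2 - 10*y + 16
(3) = gcd((r - 3)*(r - 2), (r - 8)*(r - 2)) = r - 2
(4) = a - 1
(5) = g^2 + 7*g/2 + 3/2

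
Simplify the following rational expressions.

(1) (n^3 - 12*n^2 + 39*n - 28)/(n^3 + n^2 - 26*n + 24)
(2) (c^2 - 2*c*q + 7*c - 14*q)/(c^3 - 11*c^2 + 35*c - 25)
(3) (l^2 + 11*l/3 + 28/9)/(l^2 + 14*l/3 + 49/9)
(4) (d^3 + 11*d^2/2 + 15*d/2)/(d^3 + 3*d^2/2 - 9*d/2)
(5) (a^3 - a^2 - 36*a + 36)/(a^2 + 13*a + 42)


(1) = (n - 7)/(n + 6)
(2) = (c^2 - 2*c*q + 7*c - 14*q)/(c^3 - 11*c^2 + 35*c - 25)
(3) = (3*l + 4)/(3*l + 7)
(4) = (2*d + 5)/(2*d - 3)
(5) = (a^2 - 7*a + 6)/(a + 7)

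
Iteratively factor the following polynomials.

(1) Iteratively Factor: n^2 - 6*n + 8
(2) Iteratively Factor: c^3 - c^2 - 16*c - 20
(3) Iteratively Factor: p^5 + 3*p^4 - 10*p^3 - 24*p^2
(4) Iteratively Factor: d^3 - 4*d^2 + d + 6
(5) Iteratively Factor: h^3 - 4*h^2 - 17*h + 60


(1) = (n - 4)*(n - 2)
(2) = (c + 2)*(c^2 - 3*c - 10) = (c + 2)^2*(c - 5)
(3) = (p + 4)*(p^4 - p^3 - 6*p^2) = (p + 2)*(p + 4)*(p^3 - 3*p^2) = p*(p + 2)*(p + 4)*(p^2 - 3*p) = p*(p - 3)*(p + 2)*(p + 4)*(p)
(4) = (d - 2)*(d^2 - 2*d - 3) = (d - 3)*(d - 2)*(d + 1)
(5) = (h - 5)*(h^2 + h - 12) = (h - 5)*(h + 4)*(h - 3)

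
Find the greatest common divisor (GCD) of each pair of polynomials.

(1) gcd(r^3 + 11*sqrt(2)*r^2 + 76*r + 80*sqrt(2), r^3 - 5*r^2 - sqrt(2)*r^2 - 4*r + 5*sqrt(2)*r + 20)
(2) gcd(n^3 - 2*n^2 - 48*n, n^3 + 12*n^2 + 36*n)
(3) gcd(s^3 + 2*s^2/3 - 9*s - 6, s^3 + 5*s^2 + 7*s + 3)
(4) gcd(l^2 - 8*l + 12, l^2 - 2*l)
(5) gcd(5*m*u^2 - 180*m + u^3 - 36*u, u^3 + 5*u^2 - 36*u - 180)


(1) = 1
(2) = gcd(n*(n - 8)*(n + 6), n*(n + 6)^2) = n^2 + 6*n
(3) = gcd((s - 3)*(s + 2/3)*(s + 3), (s + 1)^2*(s + 3)) = s + 3
(4) = gcd((l - 6)*(l - 2), l*(l - 2)) = l - 2
(5) = gcd((5*m + u)*(u - 6)*(u + 6), (u - 6)*(u + 5)*(u + 6)) = u^2 - 36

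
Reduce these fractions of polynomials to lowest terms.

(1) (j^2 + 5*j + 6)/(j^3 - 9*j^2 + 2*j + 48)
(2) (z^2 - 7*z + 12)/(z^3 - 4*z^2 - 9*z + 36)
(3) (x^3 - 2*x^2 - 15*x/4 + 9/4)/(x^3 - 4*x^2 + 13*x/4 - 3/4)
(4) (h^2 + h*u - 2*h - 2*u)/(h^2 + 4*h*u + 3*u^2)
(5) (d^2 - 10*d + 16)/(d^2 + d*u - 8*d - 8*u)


(1) = (j + 3)/(j^2 - 11*j + 24)
(2) = 1/(z + 3)
(3) = (2*x + 3)/(2*x - 1)
(4) = (h - 2)/(h + 3*u)
(5) = (d - 2)/(d + u)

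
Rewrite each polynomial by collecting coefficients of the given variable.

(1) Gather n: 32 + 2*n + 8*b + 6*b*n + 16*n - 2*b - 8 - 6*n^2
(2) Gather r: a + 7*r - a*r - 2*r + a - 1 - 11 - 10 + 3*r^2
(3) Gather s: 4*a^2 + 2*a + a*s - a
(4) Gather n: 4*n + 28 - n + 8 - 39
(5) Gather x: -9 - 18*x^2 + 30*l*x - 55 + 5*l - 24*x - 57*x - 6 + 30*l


(1) = 6*b - 6*n^2 + n*(6*b + 18) + 24
(2) = 2*a + 3*r^2 + r*(5 - a) - 22
(3) = 4*a^2 + a*s + a
(4) = 3*n - 3
(5) = 35*l - 18*x^2 + x*(30*l - 81) - 70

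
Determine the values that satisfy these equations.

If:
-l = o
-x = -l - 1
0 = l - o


Then:
l = 0
o = 0
x = 1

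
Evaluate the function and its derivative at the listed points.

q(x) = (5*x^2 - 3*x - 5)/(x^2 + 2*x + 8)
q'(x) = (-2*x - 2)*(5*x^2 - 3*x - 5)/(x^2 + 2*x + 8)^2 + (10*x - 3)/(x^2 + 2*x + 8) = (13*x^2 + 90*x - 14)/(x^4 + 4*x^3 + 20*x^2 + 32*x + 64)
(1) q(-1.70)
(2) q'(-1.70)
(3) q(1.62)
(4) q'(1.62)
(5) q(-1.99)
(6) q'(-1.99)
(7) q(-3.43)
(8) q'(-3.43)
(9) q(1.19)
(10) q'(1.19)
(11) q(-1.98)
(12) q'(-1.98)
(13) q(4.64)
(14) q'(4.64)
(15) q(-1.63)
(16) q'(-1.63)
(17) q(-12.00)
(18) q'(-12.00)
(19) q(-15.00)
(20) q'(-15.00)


(1) = 1.94
(2) = -2.31
(3) = 0.24
(4) = 0.86
(5) = 2.60
(6) = -2.22
(7) = 4.97
(8) = -1.02
(9) = -0.13
(10) = 0.80
(11) = 2.58
(12) = -2.23
(13) = 2.29
(14) = 0.45
(15) = 1.78
(16) = -2.31
(17) = 5.87
(18) = 0.05
(19) = 5.74
(20) = 0.04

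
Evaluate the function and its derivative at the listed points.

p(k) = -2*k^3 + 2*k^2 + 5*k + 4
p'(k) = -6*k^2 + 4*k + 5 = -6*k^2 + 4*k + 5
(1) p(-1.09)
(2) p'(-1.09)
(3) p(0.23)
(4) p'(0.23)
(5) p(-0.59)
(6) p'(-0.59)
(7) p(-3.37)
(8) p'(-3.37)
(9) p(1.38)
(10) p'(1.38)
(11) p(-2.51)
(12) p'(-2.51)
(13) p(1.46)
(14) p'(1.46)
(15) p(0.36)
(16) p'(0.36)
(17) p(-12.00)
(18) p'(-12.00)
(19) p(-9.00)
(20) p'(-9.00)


(1) = 3.52
(2) = -6.49
(3) = 5.23
(4) = 5.60
(5) = 2.16
(6) = 0.55
(7) = 86.41
(8) = -76.62
(9) = 9.45
(10) = -0.91
(11) = 35.68
(12) = -42.84
(13) = 9.34
(14) = -1.95
(15) = 5.97
(16) = 5.66
(17) = 3688.00
(18) = -907.00
(19) = 1579.00
(20) = -517.00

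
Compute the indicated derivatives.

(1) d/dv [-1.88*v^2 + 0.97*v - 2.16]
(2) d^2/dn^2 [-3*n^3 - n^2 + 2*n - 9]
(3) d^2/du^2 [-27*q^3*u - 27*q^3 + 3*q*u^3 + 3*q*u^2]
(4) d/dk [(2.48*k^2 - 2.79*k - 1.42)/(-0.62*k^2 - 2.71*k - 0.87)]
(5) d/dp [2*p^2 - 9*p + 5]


(1) = 0.97 - 3.76*v
(2) = -18*n - 2
(3) = 6*q*(3*u + 1)
(4) = (-8.4506*k^2 - 6.076*k - 1.4209)/(0.3844*k^4 + 3.3604*k^3 + 8.4229*k^2 + 4.7154*k + 0.7569)
(5) = 4*p - 9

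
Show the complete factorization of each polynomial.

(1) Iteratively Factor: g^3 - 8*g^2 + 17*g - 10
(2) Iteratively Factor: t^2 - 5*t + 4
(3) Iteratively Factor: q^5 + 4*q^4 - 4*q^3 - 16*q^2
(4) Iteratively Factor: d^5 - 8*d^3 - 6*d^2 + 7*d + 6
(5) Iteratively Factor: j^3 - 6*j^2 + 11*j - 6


(1) = (g - 1)*(g^2 - 7*g + 10) = (g - 5)*(g - 1)*(g - 2)
(2) = (t - 4)*(t - 1)
(3) = (q + 4)*(q^4 - 4*q^2) = (q - 2)*(q + 4)*(q^3 + 2*q^2) = (q - 2)*(q + 2)*(q + 4)*(q^2) = q*(q - 2)*(q + 2)*(q + 4)*(q)
(4) = (d - 1)*(d^4 + d^3 - 7*d^2 - 13*d - 6) = (d - 1)*(d + 1)*(d^3 - 7*d - 6) = (d - 1)*(d + 1)*(d + 2)*(d^2 - 2*d - 3) = (d - 3)*(d - 1)*(d + 1)*(d + 2)*(d + 1)
(5) = (j - 3)*(j^2 - 3*j + 2) = (j - 3)*(j - 1)*(j - 2)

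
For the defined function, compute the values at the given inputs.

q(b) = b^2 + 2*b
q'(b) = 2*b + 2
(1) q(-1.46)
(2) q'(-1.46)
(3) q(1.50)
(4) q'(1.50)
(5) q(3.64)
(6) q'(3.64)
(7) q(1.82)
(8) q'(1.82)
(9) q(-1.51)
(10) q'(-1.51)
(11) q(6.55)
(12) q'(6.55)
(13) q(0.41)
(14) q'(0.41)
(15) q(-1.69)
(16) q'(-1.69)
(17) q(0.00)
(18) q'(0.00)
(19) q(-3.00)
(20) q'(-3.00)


(1) = -0.79
(2) = -0.92
(3) = 5.25
(4) = 5.00
(5) = 20.53
(6) = 9.28
(7) = 6.95
(8) = 5.64
(9) = -0.74
(10) = -1.02
(11) = 56.00
(12) = 15.10
(13) = 0.99
(14) = 2.82
(15) = -0.52
(16) = -1.38
(17) = 0.00
(18) = 2.00
(19) = 3.00
(20) = -4.00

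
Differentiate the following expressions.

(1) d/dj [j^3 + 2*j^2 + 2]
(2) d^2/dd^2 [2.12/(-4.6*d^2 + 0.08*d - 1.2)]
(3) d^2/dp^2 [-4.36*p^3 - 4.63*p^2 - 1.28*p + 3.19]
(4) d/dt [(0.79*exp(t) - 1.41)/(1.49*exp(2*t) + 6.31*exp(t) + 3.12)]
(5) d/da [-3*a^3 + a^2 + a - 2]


(1) = j*(3*j + 4)
(2) = (89.7184*d^2 - 1.56032*d - 2.12*(9.2*d - 0.08)*(18.4*d - 0.16) + 23.4048)/(4.6*d^2 - 0.08*d + 1.2)^3
(3) = -26.16*p - 9.26
(4) = (-1.1771*exp(2*t) + 4.2018*exp(t) + 11.3619)*exp(t)/(2.2201*exp(4*t) + 18.8038*exp(3*t) + 49.1137*exp(2*t) + 39.3744*exp(t) + 9.7344)
(5) = -9*a^2 + 2*a + 1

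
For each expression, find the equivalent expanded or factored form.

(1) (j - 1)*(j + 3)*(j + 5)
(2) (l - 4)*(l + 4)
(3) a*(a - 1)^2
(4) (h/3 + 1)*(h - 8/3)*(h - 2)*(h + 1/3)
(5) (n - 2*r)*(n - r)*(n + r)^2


(1) = j^3 + 7*j^2 + 7*j - 15
(2) = l^2 - 16
(3) = a^3 - 2*a^2 + a
(4) = h^4/3 - 4*h^3/9 - 83*h^2/27 + 118*h/27 + 16/9
(5) = n^4 - n^3*r - 3*n^2*r^2 + n*r^3 + 2*r^4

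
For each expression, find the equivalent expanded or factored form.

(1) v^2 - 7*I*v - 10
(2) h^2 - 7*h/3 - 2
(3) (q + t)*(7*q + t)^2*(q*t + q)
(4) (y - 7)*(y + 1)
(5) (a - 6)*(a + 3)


(1) = (v - 5*I)*(v - 2*I)
(2) = (h - 3)*(h + 2/3)
(3) = 49*q^4*t + 49*q^4 + 63*q^3*t^2 + 63*q^3*t + 15*q^2*t^3 + 15*q^2*t^2 + q*t^4 + q*t^3
(4) = y^2 - 6*y - 7
(5) = a^2 - 3*a - 18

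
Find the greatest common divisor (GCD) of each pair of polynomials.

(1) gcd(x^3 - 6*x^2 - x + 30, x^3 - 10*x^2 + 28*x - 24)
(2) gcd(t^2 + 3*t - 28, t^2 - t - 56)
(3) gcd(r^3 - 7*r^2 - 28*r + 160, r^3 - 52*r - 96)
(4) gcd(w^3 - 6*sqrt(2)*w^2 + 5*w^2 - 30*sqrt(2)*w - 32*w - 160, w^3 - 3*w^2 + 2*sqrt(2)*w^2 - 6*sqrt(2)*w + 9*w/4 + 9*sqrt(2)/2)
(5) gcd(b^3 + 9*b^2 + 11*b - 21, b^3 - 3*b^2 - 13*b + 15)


(1) = gcd((x - 5)*(x - 3)*(x + 2), (x - 6)*(x - 2)^2) = 1
(2) = t + 7
(3) = gcd((r - 8)*(r - 4)*(r + 5), (r - 8)*(r + 2)*(r + 6)) = r - 8
(4) = w + 2*sqrt(2)
(5) = gcd((b - 1)*(b + 3)*(b + 7), (b - 5)*(b - 1)*(b + 3)) = b^2 + 2*b - 3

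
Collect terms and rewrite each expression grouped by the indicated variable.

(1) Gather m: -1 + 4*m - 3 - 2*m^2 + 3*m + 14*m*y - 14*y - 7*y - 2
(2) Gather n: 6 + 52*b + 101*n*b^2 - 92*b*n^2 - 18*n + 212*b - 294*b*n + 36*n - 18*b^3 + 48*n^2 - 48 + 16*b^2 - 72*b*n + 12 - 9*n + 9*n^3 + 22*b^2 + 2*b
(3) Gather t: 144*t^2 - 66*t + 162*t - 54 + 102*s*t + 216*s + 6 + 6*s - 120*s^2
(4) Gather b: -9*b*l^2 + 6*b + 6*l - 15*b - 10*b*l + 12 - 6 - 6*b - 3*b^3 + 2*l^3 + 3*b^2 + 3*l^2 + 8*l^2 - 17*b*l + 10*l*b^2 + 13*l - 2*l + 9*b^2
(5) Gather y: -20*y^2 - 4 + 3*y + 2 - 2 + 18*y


(1) = -2*m^2 + m*(14*y + 7) - 21*y - 6
(2) = -18*b^3 + 38*b^2 + 266*b + 9*n^3 + n^2*(48 - 92*b) + n*(101*b^2 - 366*b + 9) - 30
(3) = -120*s^2 + 222*s + 144*t^2 + t*(102*s + 96) - 48
(4) = -3*b^3 + b^2*(10*l + 12) + b*(-9*l^2 - 27*l - 15) + 2*l^3 + 11*l^2 + 17*l + 6
(5) = -20*y^2 + 21*y - 4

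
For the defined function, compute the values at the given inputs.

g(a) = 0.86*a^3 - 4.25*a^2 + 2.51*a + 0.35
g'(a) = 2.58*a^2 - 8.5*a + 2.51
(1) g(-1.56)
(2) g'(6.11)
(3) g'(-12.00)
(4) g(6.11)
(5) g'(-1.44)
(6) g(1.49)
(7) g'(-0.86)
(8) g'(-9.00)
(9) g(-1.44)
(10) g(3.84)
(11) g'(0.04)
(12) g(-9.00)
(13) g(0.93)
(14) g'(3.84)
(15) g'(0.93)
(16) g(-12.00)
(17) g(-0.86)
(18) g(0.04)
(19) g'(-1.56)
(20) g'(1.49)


(1) = -17.17
(2) = 46.89
(3) = 476.03
(4) = 53.19
(5) = 20.10
(6) = -2.50
(7) = 11.73
(8) = 287.99
(9) = -14.65
(10) = -3.98
(11) = 2.17
(12) = -993.43
(13) = -0.30
(14) = 7.91
(15) = -3.16
(16) = -2127.85
(17) = -5.50
(18) = 0.44
(19) = 22.05
(20) = -4.43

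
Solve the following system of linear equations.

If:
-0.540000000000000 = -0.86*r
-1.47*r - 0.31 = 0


Then:
No Solution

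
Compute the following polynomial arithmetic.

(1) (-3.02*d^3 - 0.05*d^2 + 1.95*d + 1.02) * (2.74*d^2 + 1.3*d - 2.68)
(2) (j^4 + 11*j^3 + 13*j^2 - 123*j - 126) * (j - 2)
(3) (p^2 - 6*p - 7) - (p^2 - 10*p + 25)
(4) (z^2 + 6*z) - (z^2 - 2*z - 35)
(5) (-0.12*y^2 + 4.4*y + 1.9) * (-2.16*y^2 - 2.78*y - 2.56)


(1) = -8.2748*d^5 - 4.063*d^4 + 13.3716*d^3 + 5.4638*d^2 - 3.9*d - 2.7336
(2) = j^5 + 9*j^4 - 9*j^3 - 149*j^2 + 120*j + 252
(3) = 4*p - 32
(4) = 8*z + 35
(5) = 0.2592*y^4 - 9.1704*y^3 - 16.0288*y^2 - 16.546*y - 4.864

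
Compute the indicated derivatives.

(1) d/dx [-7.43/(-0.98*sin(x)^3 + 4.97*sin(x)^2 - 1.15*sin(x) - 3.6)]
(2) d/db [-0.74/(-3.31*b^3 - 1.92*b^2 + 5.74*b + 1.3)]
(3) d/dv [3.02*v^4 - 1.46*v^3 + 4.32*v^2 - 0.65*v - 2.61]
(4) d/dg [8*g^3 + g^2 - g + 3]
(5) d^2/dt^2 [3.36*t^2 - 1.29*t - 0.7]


(1) = (-21.8442*sin(x)^2 + 73.8542*sin(x) - 8.5445)*cos(x)/(0.98*sin(x)^3 - 4.97*sin(x)^2 + 1.15*sin(x) + 3.6)^2
(2) = (-7.3482*b^2 - 2.8416*b + 4.2476)/(3.31*b^3 + 1.92*b^2 - 5.74*b - 1.3)^2
(3) = 12.08*v^3 - 4.38*v^2 + 8.64*v - 0.65
(4) = 24*g^2 + 2*g - 1
(5) = 6.72000000000000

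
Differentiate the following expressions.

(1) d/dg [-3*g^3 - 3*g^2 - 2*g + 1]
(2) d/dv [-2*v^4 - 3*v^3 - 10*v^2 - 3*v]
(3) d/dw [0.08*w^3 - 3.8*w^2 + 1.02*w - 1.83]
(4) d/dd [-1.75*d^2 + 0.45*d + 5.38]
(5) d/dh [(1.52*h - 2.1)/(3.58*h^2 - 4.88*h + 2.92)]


(1) = -9*g^2 - 6*g - 2
(2) = -8*v^3 - 9*v^2 - 20*v - 3
(3) = 0.24*w^2 - 7.6*w + 1.02
(4) = 0.45 - 3.5*d
(5) = (-5.4416*h^2 + 15.036*h - 5.8096)/(12.8164*h^4 - 34.9408*h^3 + 44.7216*h^2 - 28.4992*h + 8.5264)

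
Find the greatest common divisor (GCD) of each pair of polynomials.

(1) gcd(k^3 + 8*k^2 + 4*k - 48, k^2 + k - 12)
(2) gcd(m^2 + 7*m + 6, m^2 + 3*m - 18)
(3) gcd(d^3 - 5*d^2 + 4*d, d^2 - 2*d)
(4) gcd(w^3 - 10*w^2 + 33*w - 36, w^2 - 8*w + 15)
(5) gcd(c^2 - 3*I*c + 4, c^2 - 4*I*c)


(1) = k + 4
(2) = gcd((m + 1)*(m + 6), (m - 3)*(m + 6)) = m + 6
(3) = gcd(d*(d - 4)*(d - 1), d*(d - 2)) = d
(4) = gcd((w - 4)*(w - 3)^2, (w - 5)*(w - 3)) = w - 3
(5) = gcd((c - 4*I)*(c + I), c*(c - 4*I)) = c - 4*I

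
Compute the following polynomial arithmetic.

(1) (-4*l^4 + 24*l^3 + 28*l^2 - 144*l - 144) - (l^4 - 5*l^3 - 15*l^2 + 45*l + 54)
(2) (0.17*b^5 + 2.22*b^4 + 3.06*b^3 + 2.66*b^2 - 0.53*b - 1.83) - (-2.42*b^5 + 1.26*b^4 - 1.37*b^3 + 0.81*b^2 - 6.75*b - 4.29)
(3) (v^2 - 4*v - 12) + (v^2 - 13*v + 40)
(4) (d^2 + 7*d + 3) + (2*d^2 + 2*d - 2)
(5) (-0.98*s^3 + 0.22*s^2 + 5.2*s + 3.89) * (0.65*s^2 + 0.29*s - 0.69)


(1) = -5*l^4 + 29*l^3 + 43*l^2 - 189*l - 198
(2) = 2.59*b^5 + 0.96*b^4 + 4.43*b^3 + 1.85*b^2 + 6.22*b + 2.46
(3) = 2*v^2 - 17*v + 28
(4) = 3*d^2 + 9*d + 1
(5) = -0.637*s^5 - 0.1412*s^4 + 4.12*s^3 + 3.8847*s^2 - 2.4599*s - 2.6841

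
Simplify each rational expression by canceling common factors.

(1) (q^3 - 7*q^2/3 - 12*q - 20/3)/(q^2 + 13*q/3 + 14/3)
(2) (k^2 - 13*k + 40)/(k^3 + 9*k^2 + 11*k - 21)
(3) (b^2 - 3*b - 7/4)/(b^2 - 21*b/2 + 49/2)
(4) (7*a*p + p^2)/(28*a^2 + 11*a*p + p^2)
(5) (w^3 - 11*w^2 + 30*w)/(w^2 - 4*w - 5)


(1) = (3*q^2 - 13*q - 10)/(3*q + 7)
(2) = (k^2 - 13*k + 40)/(k^3 + 9*k^2 + 11*k - 21)
(3) = (2*b + 1)/(2*b - 14)
(4) = p/(4*a + p)
(5) = (w^2 - 6*w)/(w + 1)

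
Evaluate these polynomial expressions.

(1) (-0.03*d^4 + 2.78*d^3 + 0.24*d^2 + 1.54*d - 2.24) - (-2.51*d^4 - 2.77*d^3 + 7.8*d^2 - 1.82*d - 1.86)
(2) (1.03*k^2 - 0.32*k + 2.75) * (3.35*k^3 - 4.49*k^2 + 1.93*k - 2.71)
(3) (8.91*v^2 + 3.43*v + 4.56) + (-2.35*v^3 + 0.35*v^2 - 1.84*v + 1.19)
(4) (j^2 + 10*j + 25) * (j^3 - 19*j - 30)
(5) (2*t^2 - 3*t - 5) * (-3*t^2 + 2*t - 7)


(1) = 2.48*d^4 + 5.55*d^3 - 7.56*d^2 + 3.36*d - 0.38
(2) = 3.4505*k^5 - 5.6967*k^4 + 12.6372*k^3 - 15.7564*k^2 + 6.1747*k - 7.4525
(3) = -2.35*v^3 + 9.26*v^2 + 1.59*v + 5.75
(4) = j^5 + 10*j^4 + 6*j^3 - 220*j^2 - 775*j - 750
(5) = -6*t^4 + 13*t^3 - 5*t^2 + 11*t + 35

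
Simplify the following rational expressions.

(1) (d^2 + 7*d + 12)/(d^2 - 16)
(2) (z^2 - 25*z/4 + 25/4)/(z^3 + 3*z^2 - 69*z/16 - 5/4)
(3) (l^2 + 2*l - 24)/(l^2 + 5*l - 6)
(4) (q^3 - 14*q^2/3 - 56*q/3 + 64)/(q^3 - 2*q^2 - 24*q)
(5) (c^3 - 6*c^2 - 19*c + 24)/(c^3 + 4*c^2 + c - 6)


(1) = (d + 3)/(d - 4)
(2) = (4*z - 20)/(4*z^2 + 17*z + 4)
(3) = (l - 4)/(l - 1)
(4) = (3*q - 8)/(3*q)
(5) = (c - 8)/(c + 2)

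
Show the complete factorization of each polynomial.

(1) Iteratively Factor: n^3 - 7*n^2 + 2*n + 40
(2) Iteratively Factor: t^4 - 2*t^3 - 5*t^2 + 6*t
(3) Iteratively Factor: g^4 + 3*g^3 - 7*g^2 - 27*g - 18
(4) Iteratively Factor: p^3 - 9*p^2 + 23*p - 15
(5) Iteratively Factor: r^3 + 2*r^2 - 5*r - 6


(1) = (n + 2)*(n^2 - 9*n + 20) = (n - 4)*(n + 2)*(n - 5)
(2) = (t - 3)*(t^3 + t^2 - 2*t) = t*(t - 3)*(t^2 + t - 2) = t*(t - 3)*(t + 2)*(t - 1)
(3) = (g + 2)*(g^3 + g^2 - 9*g - 9) = (g - 3)*(g + 2)*(g^2 + 4*g + 3) = (g - 3)*(g + 2)*(g + 3)*(g + 1)
(4) = (p - 3)*(p^2 - 6*p + 5) = (p - 5)*(p - 3)*(p - 1)
(5) = (r - 2)*(r^2 + 4*r + 3) = (r - 2)*(r + 3)*(r + 1)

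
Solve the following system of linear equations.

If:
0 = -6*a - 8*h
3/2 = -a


Then:
a = -3/2
h = 9/8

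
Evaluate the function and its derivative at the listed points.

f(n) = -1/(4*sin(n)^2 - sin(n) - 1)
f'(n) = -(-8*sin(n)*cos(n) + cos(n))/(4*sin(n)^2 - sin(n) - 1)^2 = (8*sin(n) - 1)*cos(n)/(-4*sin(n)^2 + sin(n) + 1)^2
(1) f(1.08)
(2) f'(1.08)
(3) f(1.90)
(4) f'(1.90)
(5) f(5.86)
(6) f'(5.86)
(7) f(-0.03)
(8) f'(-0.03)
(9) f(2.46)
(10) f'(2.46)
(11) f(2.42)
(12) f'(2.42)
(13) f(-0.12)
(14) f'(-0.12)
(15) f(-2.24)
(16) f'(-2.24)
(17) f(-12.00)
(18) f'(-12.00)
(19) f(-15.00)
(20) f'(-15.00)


(1) = -0.81
(2) = 1.89
(3) = -0.61
(4) = -0.79
(5) = -11.73
(6) = -537.56
(7) = 1.03
(8) = -1.33
(9) = 23.65
(10) = -1755.48
(11) = -11.78
(12) = -446.39
(13) = 1.22
(14) = -2.87
(15) = -0.45
(16) = 0.90
(17) = 2.60
(18) = 18.75
(19) = -0.75
(20) = 2.62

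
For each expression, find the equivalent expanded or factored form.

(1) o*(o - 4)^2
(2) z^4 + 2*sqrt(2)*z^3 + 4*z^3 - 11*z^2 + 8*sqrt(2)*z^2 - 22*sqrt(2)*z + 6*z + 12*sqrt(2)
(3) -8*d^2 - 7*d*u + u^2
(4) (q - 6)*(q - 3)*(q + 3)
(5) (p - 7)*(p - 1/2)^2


(1) = o^3 - 8*o^2 + 16*o
(2) = (z - 1)^2*(z + 6)*(z + 2*sqrt(2))
(3) = (-8*d + u)*(d + u)
(4) = q^3 - 6*q^2 - 9*q + 54
(5) = p^3 - 8*p^2 + 29*p/4 - 7/4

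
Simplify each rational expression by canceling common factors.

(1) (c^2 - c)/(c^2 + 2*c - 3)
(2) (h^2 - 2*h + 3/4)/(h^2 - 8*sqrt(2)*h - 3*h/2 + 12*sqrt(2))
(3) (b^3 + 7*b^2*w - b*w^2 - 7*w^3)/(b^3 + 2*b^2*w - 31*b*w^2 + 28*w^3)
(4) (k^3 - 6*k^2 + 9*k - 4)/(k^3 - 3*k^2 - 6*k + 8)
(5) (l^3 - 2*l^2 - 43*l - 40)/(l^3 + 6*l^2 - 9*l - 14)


(1) = c/(c + 3)
(2) = (8*h - 4)/(8*h - 64*sqrt(2))
(3) = (-b - w)/(-b + 4*w)
(4) = (k - 1)/(k + 2)
(5) = (l^2 - 3*l - 40)/(l^2 + 5*l - 14)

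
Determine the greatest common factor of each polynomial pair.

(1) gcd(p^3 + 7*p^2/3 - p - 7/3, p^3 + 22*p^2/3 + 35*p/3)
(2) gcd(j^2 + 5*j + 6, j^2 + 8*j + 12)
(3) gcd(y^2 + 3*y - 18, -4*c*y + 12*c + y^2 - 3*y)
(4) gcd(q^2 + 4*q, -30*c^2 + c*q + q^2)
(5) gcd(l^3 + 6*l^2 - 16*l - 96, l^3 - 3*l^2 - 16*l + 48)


(1) = p + 7/3
(2) = gcd((j + 2)*(j + 3), (j + 2)*(j + 6)) = j + 2
(3) = y - 3
(4) = gcd(q*(q + 4), (-5*c + q)*(6*c + q)) = 1
(5) = gcd((l - 4)*(l + 4)*(l + 6), (l - 4)*(l - 3)*(l + 4)) = l^2 - 16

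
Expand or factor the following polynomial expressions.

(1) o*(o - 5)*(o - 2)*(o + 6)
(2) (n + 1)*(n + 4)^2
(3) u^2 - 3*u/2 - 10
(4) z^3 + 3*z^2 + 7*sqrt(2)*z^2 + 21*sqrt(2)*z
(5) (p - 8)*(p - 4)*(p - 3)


(1) = o^4 - o^3 - 32*o^2 + 60*o
(2) = n^3 + 9*n^2 + 24*n + 16
(3) = (u - 4)*(u + 5/2)
(4) = z*(z + 3)*(z + 7*sqrt(2))
(5) = p^3 - 15*p^2 + 68*p - 96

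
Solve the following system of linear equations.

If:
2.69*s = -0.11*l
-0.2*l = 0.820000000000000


Then:
l = -4.10
s = 0.17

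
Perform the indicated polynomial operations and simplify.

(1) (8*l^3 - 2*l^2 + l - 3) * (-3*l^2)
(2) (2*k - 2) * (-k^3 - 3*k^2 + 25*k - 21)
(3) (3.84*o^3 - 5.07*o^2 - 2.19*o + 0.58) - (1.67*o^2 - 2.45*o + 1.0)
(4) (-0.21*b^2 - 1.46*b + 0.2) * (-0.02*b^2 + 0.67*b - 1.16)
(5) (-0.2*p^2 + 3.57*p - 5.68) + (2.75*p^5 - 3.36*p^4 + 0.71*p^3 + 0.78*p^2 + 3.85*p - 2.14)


(1) = -24*l^5 + 6*l^4 - 3*l^3 + 9*l^2
(2) = -2*k^4 - 4*k^3 + 56*k^2 - 92*k + 42
(3) = 3.84*o^3 - 6.74*o^2 + 0.26*o - 0.42
(4) = 0.0042*b^4 - 0.1115*b^3 - 0.7386*b^2 + 1.8276*b - 0.232
(5) = 2.75*p^5 - 3.36*p^4 + 0.71*p^3 + 0.58*p^2 + 7.42*p - 7.82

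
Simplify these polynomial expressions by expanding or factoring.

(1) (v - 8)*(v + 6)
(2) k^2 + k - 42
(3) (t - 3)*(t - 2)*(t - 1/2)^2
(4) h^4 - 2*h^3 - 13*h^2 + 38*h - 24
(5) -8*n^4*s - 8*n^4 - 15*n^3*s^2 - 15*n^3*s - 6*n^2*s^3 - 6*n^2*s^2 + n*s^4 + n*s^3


(1) = v^2 - 2*v - 48
(2) = (k - 6)*(k + 7)
(3) = t^4 - 6*t^3 + 45*t^2/4 - 29*t/4 + 3/2
(4) = (h - 3)*(h - 2)*(h - 1)*(h + 4)
(5) = (-8*n + s)*(n + s)^2*(n*s + n)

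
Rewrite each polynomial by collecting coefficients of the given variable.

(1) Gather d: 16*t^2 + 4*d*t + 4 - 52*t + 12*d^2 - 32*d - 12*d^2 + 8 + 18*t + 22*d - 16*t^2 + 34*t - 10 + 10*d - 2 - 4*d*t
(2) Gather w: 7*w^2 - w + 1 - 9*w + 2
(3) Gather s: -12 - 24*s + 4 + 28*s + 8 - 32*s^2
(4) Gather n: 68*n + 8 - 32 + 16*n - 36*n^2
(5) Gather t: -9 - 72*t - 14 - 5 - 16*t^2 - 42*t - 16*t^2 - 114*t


(1) = 0
(2) = 7*w^2 - 10*w + 3
(3) = -32*s^2 + 4*s
(4) = -36*n^2 + 84*n - 24
(5) = -32*t^2 - 228*t - 28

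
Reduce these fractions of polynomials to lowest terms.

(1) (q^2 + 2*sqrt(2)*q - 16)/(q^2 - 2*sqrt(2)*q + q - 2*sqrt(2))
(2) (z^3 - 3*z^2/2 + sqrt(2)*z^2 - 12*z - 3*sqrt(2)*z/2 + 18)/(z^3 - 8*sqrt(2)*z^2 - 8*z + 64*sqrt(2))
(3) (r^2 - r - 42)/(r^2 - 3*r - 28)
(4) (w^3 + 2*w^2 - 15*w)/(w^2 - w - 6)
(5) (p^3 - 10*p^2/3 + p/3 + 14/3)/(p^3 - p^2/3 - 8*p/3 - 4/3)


(1) = (q + 4*sqrt(2))/(q + 1)
(2) = (2*z^2 + z*(-3 + 6*sqrt(2)) - 9*sqrt(2))/(2*z^2 - 12*sqrt(2)*z - 64)
(3) = (r + 6)/(r + 4)
(4) = (w^2 + 5*w)/(w + 2)
(5) = (3*p - 7)/(3*p + 2)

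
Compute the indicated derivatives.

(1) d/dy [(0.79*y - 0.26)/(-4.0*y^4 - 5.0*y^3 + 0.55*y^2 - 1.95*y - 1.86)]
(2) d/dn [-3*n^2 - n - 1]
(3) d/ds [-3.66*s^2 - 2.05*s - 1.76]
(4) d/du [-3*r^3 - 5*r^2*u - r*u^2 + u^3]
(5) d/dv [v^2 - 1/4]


(1) = (9.48*y^4 + 3.74*y^3 - 4.3345*y^2 + 0.286*y - 1.9764)/(16.0*y^8 + 40.0*y^7 + 20.6*y^6 + 10.1*y^5 + 34.6825*y^4 + 16.455*y^3 + 1.7565*y^2 + 7.254*y + 3.4596)
(2) = -6*n - 1
(3) = -7.32*s - 2.05
(4) = -5*r^2 - 2*r*u + 3*u^2
(5) = 2*v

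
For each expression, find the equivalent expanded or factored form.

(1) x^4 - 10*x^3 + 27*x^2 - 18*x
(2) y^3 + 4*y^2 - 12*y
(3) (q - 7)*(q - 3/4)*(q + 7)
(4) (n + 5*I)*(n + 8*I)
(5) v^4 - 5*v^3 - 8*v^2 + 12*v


(1) = x*(x - 6)*(x - 3)*(x - 1)
(2) = y*(y - 2)*(y + 6)
(3) = q^3 - 3*q^2/4 - 49*q + 147/4
(4) = n^2 + 13*I*n - 40
(5) = v*(v - 6)*(v - 1)*(v + 2)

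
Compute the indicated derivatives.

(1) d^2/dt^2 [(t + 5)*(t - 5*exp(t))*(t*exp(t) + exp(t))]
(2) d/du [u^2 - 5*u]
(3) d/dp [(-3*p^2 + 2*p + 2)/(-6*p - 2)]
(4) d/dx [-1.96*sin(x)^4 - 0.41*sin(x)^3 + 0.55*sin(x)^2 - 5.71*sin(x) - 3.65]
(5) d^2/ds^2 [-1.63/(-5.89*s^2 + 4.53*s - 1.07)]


(1) = (t^3 - 20*t^2*exp(t) + 12*t^2 - 160*t*exp(t) + 35*t - 230*exp(t) + 22)*exp(t)
(2) = 2*u - 5
(3) = (9*p^2 + 6*p + 4)/(2*(9*p^2 + 6*p + 1))
(4) = (-7.84*sin(x)^3 - 1.23*sin(x)^2 + 1.1*sin(x) - 5.71)*cos(x)
(5) = (-113.096246*s^2 + 86.982342*s + 1.63*(11.78*s - 4.53)*(23.56*s - 9.06) - 20.545498)/(5.89*s^2 - 4.53*s + 1.07)^3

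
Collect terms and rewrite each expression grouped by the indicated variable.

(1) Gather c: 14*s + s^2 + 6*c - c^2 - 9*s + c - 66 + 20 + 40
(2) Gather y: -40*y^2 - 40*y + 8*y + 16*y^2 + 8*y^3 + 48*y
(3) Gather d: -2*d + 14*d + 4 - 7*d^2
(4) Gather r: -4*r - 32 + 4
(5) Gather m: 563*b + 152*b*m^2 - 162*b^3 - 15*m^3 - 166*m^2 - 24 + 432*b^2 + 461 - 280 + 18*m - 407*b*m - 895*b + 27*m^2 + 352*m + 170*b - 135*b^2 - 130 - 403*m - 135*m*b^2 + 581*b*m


(1) = -c^2 + 7*c + s^2 + 5*s - 6
(2) = 8*y^3 - 24*y^2 + 16*y
(3) = -7*d^2 + 12*d + 4
(4) = -4*r - 28
(5) = -162*b^3 + 297*b^2 - 162*b - 15*m^3 + m^2*(152*b - 139) + m*(-135*b^2 + 174*b - 33) + 27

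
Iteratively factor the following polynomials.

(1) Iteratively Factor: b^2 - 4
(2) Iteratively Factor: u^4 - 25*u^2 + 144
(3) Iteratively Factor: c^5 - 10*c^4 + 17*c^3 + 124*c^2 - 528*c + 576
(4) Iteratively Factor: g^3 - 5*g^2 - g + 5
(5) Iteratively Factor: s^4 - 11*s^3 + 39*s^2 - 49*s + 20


(1) = (b + 2)*(b - 2)
(2) = (u + 4)*(u^3 - 4*u^2 - 9*u + 36) = (u - 4)*(u + 4)*(u^2 - 9) = (u - 4)*(u - 3)*(u + 4)*(u + 3)
(3) = (c - 3)*(c^4 - 7*c^3 - 4*c^2 + 112*c - 192) = (c - 3)^2*(c^3 - 4*c^2 - 16*c + 64) = (c - 3)^2*(c + 4)*(c^2 - 8*c + 16) = (c - 4)*(c - 3)^2*(c + 4)*(c - 4)
(4) = (g - 5)*(g^2 - 1) = (g - 5)*(g - 1)*(g + 1)
(5) = (s - 1)*(s^3 - 10*s^2 + 29*s - 20) = (s - 1)^2*(s^2 - 9*s + 20) = (s - 4)*(s - 1)^2*(s - 5)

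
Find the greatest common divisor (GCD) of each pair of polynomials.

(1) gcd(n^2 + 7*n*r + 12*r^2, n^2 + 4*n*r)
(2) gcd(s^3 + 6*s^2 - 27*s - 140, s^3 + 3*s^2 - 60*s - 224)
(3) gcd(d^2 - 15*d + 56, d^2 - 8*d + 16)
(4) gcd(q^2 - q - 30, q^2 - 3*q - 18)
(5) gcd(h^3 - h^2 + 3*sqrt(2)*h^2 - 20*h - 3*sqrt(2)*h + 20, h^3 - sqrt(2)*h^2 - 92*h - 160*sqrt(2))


(1) = n + 4*r
(2) = s^2 + 11*s + 28
(3) = gcd((d - 8)*(d - 7), (d - 4)^2) = 1
(4) = q - 6
(5) = h + 5*sqrt(2)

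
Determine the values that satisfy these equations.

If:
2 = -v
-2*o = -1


Then:
o = 1/2
v = -2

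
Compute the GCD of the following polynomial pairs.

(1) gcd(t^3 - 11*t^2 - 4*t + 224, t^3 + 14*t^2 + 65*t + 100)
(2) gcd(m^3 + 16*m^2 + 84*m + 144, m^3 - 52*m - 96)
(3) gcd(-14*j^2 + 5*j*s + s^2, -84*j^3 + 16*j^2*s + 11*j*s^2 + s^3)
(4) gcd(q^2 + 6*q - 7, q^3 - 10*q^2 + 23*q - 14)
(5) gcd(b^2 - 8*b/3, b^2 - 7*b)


(1) = t + 4
(2) = m + 6
(3) = -14*j^2 + 5*j*s + s^2
(4) = q - 1
(5) = gcd(b*(b - 8/3), b*(b - 7)) = b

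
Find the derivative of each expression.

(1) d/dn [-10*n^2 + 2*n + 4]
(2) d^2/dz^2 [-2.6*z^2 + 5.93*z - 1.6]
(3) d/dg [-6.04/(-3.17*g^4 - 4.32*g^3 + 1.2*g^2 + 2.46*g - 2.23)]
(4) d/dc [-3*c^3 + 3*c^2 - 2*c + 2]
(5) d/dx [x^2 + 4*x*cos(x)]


(1) = 2 - 20*n
(2) = -5.20000000000000
(3) = (-76.5872*g^3 - 78.2784*g^2 + 14.496*g + 14.8584)/(3.17*g^4 + 4.32*g^3 - 1.2*g^2 - 2.46*g + 2.23)^2
(4) = -9*c^2 + 6*c - 2
(5) = -4*x*sin(x) + 2*x + 4*cos(x)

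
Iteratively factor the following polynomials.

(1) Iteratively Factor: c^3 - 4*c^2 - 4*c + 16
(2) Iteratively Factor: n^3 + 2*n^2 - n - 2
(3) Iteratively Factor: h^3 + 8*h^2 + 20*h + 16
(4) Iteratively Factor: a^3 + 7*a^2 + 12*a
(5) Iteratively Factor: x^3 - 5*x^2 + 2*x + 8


(1) = (c - 2)*(c^2 - 2*c - 8) = (c - 4)*(c - 2)*(c + 2)
(2) = (n - 1)*(n^2 + 3*n + 2) = (n - 1)*(n + 1)*(n + 2)
(3) = (h + 4)*(h^2 + 4*h + 4) = (h + 2)*(h + 4)*(h + 2)
(4) = (a + 3)*(a^2 + 4*a) = a*(a + 3)*(a + 4)
(5) = (x - 2)*(x^2 - 3*x - 4) = (x - 2)*(x + 1)*(x - 4)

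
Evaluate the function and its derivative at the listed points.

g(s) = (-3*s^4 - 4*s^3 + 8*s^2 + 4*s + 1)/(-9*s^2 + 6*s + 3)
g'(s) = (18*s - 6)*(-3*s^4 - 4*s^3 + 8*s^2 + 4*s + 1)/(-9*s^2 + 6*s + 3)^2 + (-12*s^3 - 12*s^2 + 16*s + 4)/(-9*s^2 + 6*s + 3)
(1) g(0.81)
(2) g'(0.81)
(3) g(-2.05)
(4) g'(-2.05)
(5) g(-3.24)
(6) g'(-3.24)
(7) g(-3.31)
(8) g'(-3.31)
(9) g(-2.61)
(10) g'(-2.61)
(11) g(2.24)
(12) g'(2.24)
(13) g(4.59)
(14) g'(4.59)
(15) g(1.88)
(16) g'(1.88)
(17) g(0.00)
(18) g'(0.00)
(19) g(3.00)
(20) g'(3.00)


(1) = 3.11
(2) = 15.01
(3) = -0.17
(4) = -0.67
(5) = 1.10
(6) = -1.47
(7) = 1.21
(8) = -1.52
(9) = 0.31
(10) = -1.05
(11) = 2.45
(12) = 2.48
(13) = 9.62
(14) = 3.76
(15) = 1.56
(16) = 2.55
(17) = 0.33
(18) = 0.67
(19) = 4.43
(20) = 2.79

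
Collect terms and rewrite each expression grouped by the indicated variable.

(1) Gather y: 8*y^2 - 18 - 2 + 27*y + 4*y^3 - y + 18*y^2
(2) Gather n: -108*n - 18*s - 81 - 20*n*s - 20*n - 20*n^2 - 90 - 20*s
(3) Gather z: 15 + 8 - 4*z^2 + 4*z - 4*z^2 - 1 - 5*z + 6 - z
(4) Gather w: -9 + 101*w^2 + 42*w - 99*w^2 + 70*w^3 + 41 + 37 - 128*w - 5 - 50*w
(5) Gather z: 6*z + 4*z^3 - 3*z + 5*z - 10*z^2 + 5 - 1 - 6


(1) = 4*y^3 + 26*y^2 + 26*y - 20
(2) = -20*n^2 + n*(-20*s - 128) - 38*s - 171
(3) = -8*z^2 - 2*z + 28
(4) = 70*w^3 + 2*w^2 - 136*w + 64
(5) = 4*z^3 - 10*z^2 + 8*z - 2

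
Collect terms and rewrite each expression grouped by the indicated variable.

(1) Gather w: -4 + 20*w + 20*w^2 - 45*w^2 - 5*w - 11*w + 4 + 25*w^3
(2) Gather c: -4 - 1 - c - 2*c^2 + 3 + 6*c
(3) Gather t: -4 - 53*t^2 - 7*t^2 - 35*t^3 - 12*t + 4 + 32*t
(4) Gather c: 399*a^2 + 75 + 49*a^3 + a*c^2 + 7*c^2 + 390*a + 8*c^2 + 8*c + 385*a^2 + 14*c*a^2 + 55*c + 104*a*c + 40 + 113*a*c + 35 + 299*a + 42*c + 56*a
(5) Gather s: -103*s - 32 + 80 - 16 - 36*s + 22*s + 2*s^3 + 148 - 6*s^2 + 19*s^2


(1) = 25*w^3 - 25*w^2 + 4*w
(2) = -2*c^2 + 5*c - 2
(3) = -35*t^3 - 60*t^2 + 20*t
(4) = 49*a^3 + 784*a^2 + 745*a + c^2*(a + 15) + c*(14*a^2 + 217*a + 105) + 150
(5) = 2*s^3 + 13*s^2 - 117*s + 180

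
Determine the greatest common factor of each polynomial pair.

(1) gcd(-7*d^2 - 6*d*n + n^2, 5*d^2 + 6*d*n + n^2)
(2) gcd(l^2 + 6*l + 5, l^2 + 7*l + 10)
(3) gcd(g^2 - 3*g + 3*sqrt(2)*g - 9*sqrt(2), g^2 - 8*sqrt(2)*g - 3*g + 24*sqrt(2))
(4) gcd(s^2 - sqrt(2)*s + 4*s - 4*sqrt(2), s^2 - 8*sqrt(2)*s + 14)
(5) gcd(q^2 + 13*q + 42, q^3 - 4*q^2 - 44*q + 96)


(1) = gcd((-7*d + n)*(d + n), (d + n)*(5*d + n)) = d + n
(2) = gcd((l + 1)*(l + 5), (l + 2)*(l + 5)) = l + 5
(3) = gcd((g - 3)*(g + 3*sqrt(2)), (g - 3)*(g - 8*sqrt(2))) = g - 3
(4) = s - sqrt(2)
(5) = q + 6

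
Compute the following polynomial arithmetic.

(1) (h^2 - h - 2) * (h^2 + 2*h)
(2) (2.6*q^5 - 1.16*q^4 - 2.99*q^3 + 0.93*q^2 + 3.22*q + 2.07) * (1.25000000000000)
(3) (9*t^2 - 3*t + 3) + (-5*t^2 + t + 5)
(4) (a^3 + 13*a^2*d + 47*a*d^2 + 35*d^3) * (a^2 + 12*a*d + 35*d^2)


(1) = h^4 + h^3 - 4*h^2 - 4*h
(2) = 3.25*q^5 - 1.45*q^4 - 3.7375*q^3 + 1.1625*q^2 + 4.025*q + 2.5875
(3) = 4*t^2 - 2*t + 8
(4) = a^5 + 25*a^4*d + 238*a^3*d^2 + 1054*a^2*d^3 + 2065*a*d^4 + 1225*d^5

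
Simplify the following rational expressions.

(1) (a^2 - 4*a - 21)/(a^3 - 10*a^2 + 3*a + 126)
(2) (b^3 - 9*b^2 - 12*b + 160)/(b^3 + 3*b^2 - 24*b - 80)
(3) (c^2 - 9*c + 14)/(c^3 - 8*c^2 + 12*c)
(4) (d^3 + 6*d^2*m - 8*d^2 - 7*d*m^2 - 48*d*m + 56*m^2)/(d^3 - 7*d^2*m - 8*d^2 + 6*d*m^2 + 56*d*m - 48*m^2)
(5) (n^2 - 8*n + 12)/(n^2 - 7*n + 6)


(1) = 1/(a - 6)
(2) = (b - 8)/(b + 4)
(3) = (c - 7)/(c^2 - 6*c)
(4) = (d + 7*m)/(d - 6*m)
(5) = (n - 2)/(n - 1)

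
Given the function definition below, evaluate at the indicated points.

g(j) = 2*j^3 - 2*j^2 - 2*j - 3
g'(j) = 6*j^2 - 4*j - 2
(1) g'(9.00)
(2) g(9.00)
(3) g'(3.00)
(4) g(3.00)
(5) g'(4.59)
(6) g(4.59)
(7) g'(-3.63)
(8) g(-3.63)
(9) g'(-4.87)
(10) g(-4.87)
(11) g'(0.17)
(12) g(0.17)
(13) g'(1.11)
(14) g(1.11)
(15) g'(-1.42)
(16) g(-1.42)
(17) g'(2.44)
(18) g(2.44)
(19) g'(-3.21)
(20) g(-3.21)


(1) = 448.00
(2) = 1275.00
(3) = 40.00
(4) = 27.00
(5) = 106.05
(6) = 139.09
(7) = 91.58
(8) = -117.76
(9) = 159.78
(10) = -271.70
(11) = -2.51
(12) = -3.39
(13) = 0.95
(14) = -4.95
(15) = 15.78
(16) = -9.92
(17) = 23.96
(18) = 9.27
(19) = 72.66
(20) = -83.34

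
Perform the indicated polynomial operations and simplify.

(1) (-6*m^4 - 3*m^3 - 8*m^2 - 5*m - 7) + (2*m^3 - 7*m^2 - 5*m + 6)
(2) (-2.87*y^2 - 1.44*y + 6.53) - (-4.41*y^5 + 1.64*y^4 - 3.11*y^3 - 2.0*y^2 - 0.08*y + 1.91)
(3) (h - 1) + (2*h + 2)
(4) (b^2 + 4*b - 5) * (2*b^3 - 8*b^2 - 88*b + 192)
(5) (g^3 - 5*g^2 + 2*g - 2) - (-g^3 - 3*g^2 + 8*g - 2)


(1) = -6*m^4 - m^3 - 15*m^2 - 10*m - 1
(2) = 4.41*y^5 - 1.64*y^4 + 3.11*y^3 - 0.87*y^2 - 1.36*y + 4.62
(3) = 3*h + 1
(4) = 2*b^5 - 130*b^3 - 120*b^2 + 1208*b - 960
(5) = 2*g^3 - 2*g^2 - 6*g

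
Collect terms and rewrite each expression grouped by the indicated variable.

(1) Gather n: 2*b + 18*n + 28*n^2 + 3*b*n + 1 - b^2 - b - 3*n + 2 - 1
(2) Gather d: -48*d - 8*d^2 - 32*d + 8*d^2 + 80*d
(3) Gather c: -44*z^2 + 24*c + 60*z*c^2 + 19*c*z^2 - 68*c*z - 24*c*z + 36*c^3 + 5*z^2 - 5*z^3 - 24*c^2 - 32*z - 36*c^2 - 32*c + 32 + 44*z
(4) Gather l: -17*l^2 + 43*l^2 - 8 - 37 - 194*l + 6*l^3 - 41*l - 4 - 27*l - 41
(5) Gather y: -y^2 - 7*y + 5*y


(1) = -b^2 + b + 28*n^2 + n*(3*b + 15) + 2
(2) = 0
(3) = 36*c^3 + c^2*(60*z - 60) + c*(19*z^2 - 92*z - 8) - 5*z^3 - 39*z^2 + 12*z + 32
(4) = 6*l^3 + 26*l^2 - 262*l - 90
(5) = -y^2 - 2*y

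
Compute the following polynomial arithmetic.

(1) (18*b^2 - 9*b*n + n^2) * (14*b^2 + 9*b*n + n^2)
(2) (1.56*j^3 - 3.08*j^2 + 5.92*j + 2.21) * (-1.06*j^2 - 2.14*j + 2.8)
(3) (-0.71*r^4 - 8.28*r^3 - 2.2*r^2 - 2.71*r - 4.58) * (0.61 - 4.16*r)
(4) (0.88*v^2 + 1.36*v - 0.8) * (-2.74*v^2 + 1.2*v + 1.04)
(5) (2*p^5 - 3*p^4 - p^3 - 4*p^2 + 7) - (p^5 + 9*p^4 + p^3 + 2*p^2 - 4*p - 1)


(1) = 252*b^4 + 36*b^3*n - 49*b^2*n^2 + n^4
(2) = -1.6536*j^5 - 0.0736*j^4 + 4.684*j^3 - 23.6354*j^2 + 11.8466*j + 6.188
(3) = 2.9536*r^5 + 34.0117*r^4 + 4.1012*r^3 + 9.9316*r^2 + 17.3997*r - 2.7938
(4) = -2.4112*v^4 - 2.6704*v^3 + 4.7392*v^2 + 0.4544*v - 0.832
(5) = p^5 - 12*p^4 - 2*p^3 - 6*p^2 + 4*p + 8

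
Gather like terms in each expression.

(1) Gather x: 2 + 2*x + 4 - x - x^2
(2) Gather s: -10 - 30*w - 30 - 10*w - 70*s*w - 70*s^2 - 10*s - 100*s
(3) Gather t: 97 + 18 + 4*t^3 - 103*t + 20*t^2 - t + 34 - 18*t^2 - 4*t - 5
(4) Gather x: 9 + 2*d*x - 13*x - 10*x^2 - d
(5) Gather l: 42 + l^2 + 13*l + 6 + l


(1) = -x^2 + x + 6
(2) = -70*s^2 + s*(-70*w - 110) - 40*w - 40
(3) = 4*t^3 + 2*t^2 - 108*t + 144
(4) = -d - 10*x^2 + x*(2*d - 13) + 9
(5) = l^2 + 14*l + 48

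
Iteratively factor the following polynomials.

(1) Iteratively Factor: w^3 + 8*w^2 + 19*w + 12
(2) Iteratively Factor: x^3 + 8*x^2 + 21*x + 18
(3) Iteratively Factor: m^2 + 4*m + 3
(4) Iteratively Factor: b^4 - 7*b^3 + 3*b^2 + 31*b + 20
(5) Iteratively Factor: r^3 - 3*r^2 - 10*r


(1) = (w + 1)*(w^2 + 7*w + 12) = (w + 1)*(w + 4)*(w + 3)
(2) = (x + 3)*(x^2 + 5*x + 6) = (x + 3)^2*(x + 2)
(3) = (m + 1)*(m + 3)
(4) = (b + 1)*(b^3 - 8*b^2 + 11*b + 20) = (b - 4)*(b + 1)*(b^2 - 4*b - 5) = (b - 5)*(b - 4)*(b + 1)*(b + 1)
(5) = (r - 5)*(r^2 + 2*r) = (r - 5)*(r + 2)*(r)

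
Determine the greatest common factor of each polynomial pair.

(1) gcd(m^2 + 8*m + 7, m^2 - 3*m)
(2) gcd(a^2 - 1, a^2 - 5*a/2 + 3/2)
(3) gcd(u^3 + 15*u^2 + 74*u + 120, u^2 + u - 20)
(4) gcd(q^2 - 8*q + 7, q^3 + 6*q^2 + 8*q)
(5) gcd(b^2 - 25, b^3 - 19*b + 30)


(1) = gcd((m + 1)*(m + 7), m*(m - 3)) = 1
(2) = a - 1
(3) = gcd((u + 4)*(u + 5)*(u + 6), (u - 4)*(u + 5)) = u + 5
(4) = 1
(5) = gcd((b - 5)*(b + 5), (b - 3)*(b - 2)*(b + 5)) = b + 5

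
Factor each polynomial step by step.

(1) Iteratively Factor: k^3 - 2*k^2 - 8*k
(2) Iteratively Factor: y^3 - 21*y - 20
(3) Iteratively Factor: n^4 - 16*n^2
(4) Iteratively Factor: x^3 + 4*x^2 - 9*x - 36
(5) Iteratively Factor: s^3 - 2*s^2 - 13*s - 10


(1) = (k - 4)*(k^2 + 2*k) = (k - 4)*(k + 2)*(k)
(2) = (y + 1)*(y^2 - y - 20) = (y + 1)*(y + 4)*(y - 5)
(3) = (n)*(n^3 - 16*n) = n*(n + 4)*(n^2 - 4*n) = n^2*(n + 4)*(n - 4)
(4) = (x + 4)*(x^2 - 9) = (x - 3)*(x + 4)*(x + 3)
(5) = (s + 1)*(s^2 - 3*s - 10) = (s + 1)*(s + 2)*(s - 5)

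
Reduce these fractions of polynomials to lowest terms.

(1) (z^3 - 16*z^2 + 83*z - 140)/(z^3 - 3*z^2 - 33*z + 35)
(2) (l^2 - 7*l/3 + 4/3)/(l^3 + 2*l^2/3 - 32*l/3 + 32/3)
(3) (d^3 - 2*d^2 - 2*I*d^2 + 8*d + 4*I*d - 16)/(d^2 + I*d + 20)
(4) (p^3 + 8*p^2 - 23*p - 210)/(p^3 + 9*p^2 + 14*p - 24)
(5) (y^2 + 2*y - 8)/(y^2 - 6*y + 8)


(1) = (z^2 - 9*z + 20)/(z^2 + 4*z - 5)
(2) = (l - 1)/(l^2 + 2*l - 8)
(3) = (d^2 + d*(-2 + 2*I) - 4*I)/(d + 5*I)
(4) = (p^2 + 2*p - 35)/(p^2 + 3*p - 4)
(5) = (y + 4)/(y - 4)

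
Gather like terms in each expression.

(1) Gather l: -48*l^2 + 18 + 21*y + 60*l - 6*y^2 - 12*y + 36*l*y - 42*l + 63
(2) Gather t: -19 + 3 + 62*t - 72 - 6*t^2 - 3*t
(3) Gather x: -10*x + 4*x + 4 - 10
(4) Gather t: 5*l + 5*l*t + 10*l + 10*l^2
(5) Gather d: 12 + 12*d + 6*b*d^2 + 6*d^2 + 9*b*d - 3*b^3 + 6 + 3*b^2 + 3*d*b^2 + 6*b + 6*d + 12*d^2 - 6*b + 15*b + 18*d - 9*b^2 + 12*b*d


(1) = -48*l^2 + l*(36*y + 18) - 6*y^2 + 9*y + 81
(2) = -6*t^2 + 59*t - 88
(3) = -6*x - 6
(4) = 10*l^2 + 5*l*t + 15*l
(5) = -3*b^3 - 6*b^2 + 15*b + d^2*(6*b + 18) + d*(3*b^2 + 21*b + 36) + 18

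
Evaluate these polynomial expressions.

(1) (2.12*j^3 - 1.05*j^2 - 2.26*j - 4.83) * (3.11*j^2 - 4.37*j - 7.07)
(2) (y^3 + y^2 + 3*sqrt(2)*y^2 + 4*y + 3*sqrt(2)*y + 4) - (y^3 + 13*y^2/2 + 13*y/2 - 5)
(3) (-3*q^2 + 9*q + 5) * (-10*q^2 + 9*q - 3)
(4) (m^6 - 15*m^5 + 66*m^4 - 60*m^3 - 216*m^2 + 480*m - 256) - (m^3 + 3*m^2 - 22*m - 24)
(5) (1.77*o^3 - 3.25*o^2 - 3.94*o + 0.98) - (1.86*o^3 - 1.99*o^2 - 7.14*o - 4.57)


(1) = 6.5932*j^5 - 12.5299*j^4 - 17.4285*j^3 + 2.2784*j^2 + 37.0853*j + 34.1481
(2) = -11*y^2/2 + 3*sqrt(2)*y^2 - 5*y/2 + 3*sqrt(2)*y + 9
(3) = 30*q^4 - 117*q^3 + 40*q^2 + 18*q - 15
(4) = m^6 - 15*m^5 + 66*m^4 - 61*m^3 - 219*m^2 + 502*m - 232
(5) = -0.09*o^3 - 1.26*o^2 + 3.2*o + 5.55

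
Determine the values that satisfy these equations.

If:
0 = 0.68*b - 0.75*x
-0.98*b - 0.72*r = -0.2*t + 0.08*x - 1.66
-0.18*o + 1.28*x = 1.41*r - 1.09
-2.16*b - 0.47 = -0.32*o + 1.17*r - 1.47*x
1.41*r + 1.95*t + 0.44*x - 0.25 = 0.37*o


Then:
b = 1.17
o = 7.40
r = 0.79
t = 0.72
x = 1.06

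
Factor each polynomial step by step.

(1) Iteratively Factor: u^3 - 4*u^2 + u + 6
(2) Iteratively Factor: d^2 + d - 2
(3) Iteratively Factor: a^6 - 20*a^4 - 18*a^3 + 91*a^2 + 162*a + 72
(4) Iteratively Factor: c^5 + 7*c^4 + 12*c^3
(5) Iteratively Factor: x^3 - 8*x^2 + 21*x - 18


(1) = (u - 2)*(u^2 - 2*u - 3) = (u - 3)*(u - 2)*(u + 1)
(2) = (d - 1)*(d + 2)
(3) = (a + 3)*(a^5 - 3*a^4 - 11*a^3 + 15*a^2 + 46*a + 24) = (a + 1)*(a + 3)*(a^4 - 4*a^3 - 7*a^2 + 22*a + 24) = (a - 3)*(a + 1)*(a + 3)*(a^3 - a^2 - 10*a - 8) = (a - 3)*(a + 1)*(a + 2)*(a + 3)*(a^2 - 3*a - 4) = (a - 3)*(a + 1)^2*(a + 2)*(a + 3)*(a - 4)
(4) = (c + 3)*(c^4 + 4*c^3) = c*(c + 3)*(c^3 + 4*c^2) = c^2*(c + 3)*(c^2 + 4*c) = c^2*(c + 3)*(c + 4)*(c)
(5) = (x - 3)*(x^2 - 5*x + 6) = (x - 3)^2*(x - 2)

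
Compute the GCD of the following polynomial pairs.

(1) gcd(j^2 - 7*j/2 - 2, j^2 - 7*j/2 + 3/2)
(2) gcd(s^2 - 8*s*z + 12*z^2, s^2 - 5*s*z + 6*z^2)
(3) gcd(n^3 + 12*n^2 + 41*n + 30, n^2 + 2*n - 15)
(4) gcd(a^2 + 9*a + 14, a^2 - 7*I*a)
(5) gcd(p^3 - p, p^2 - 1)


(1) = 1
(2) = gcd((s - 6*z)*(s - 2*z), (s - 3*z)*(s - 2*z)) = -s + 2*z
(3) = n + 5
(4) = 1
(5) = gcd(p*(p - 1)*(p + 1), (p - 1)*(p + 1)) = p^2 - 1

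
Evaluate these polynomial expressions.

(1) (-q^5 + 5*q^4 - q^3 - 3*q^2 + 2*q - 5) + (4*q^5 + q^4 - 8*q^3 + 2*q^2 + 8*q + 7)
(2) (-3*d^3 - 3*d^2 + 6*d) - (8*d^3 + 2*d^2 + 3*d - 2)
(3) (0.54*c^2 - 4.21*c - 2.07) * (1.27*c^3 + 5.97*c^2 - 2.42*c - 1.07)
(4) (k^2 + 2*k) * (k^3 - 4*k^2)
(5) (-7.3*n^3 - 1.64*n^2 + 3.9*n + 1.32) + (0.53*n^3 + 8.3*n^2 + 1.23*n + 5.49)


(1) = 3*q^5 + 6*q^4 - 9*q^3 - q^2 + 10*q + 2
(2) = -11*d^3 - 5*d^2 + 3*d + 2
(3) = 0.6858*c^5 - 2.1229*c^4 - 29.0694*c^3 - 2.7475*c^2 + 9.5141*c + 2.2149
(4) = k^5 - 2*k^4 - 8*k^3
(5) = -6.77*n^3 + 6.66*n^2 + 5.13*n + 6.81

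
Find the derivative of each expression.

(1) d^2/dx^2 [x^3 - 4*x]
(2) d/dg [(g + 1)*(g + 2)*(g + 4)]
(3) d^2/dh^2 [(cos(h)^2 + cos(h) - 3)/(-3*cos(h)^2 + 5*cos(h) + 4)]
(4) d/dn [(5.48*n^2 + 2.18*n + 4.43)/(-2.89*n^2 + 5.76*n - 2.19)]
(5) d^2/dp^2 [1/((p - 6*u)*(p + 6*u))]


(1) = 6*x
(2) = 3*g^2 + 14*g + 14
(3) = (20*(1 - cos(h)^2)^2 - 24*cos(h)^5 - 219*cos(h)^3 + 125*cos(h)^2 + 266*cos(h) - 250)/(-3*cos(h)^2 + 5*cos(h) + 4)^3
(4) = (37.865*n^2 + 1.603*n - 30.291)/(8.3521*n^4 - 33.2928*n^3 + 45.8358*n^2 - 25.2288*n + 4.7961)
(5) = 6*(p^2 + 12*u^2)/(p^6 - 108*p^4*u^2 + 3888*p^2*u^4 - 46656*u^6)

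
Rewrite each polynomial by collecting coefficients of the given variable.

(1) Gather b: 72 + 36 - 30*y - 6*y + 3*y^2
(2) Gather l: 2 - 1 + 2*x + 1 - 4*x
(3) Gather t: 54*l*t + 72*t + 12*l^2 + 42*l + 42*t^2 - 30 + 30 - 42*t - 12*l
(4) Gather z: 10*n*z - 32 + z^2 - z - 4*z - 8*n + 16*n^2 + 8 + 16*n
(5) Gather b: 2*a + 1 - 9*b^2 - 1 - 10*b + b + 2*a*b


(1) = 3*y^2 - 36*y + 108
(2) = 2 - 2*x
(3) = 12*l^2 + 30*l + 42*t^2 + t*(54*l + 30)
(4) = 16*n^2 + 8*n + z^2 + z*(10*n - 5) - 24
(5) = 2*a - 9*b^2 + b*(2*a - 9)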